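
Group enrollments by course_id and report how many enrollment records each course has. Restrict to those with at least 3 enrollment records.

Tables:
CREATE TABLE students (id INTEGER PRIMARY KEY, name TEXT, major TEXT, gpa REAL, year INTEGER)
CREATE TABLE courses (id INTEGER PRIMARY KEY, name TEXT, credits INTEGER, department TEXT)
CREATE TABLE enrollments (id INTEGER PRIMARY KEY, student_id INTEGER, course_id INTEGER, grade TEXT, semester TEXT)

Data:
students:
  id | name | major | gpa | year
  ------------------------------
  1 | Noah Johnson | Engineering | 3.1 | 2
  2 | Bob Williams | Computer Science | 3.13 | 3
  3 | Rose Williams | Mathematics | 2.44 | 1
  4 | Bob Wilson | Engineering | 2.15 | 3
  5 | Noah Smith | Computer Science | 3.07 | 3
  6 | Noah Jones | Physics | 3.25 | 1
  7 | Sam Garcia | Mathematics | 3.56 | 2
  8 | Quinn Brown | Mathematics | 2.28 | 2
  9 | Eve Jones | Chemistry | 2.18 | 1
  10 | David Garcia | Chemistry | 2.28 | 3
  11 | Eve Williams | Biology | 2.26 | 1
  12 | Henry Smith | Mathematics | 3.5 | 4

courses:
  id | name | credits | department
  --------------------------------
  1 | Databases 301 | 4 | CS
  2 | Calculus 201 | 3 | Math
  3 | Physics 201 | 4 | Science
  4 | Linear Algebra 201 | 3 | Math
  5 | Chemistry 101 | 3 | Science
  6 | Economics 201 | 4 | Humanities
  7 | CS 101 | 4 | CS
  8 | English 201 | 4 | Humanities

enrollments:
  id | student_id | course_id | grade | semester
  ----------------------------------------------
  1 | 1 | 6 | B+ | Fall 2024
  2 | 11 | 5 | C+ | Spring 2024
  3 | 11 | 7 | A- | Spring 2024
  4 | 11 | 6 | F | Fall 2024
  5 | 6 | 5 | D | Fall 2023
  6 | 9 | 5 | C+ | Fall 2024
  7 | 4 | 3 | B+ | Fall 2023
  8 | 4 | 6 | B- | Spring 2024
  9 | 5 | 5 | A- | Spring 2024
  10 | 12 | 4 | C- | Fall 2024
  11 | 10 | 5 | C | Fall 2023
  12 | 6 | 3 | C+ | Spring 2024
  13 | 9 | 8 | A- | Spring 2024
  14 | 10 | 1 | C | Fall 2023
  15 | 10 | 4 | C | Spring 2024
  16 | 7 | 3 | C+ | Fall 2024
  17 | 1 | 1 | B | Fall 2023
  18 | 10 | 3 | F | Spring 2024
SELECT course_id, COUNT(*) AS enrollment_count FROM enrollments GROUP BY course_id HAVING COUNT(*) >= 3

Execution result:
course_id | enrollment_count
3 | 4
5 | 5
6 | 3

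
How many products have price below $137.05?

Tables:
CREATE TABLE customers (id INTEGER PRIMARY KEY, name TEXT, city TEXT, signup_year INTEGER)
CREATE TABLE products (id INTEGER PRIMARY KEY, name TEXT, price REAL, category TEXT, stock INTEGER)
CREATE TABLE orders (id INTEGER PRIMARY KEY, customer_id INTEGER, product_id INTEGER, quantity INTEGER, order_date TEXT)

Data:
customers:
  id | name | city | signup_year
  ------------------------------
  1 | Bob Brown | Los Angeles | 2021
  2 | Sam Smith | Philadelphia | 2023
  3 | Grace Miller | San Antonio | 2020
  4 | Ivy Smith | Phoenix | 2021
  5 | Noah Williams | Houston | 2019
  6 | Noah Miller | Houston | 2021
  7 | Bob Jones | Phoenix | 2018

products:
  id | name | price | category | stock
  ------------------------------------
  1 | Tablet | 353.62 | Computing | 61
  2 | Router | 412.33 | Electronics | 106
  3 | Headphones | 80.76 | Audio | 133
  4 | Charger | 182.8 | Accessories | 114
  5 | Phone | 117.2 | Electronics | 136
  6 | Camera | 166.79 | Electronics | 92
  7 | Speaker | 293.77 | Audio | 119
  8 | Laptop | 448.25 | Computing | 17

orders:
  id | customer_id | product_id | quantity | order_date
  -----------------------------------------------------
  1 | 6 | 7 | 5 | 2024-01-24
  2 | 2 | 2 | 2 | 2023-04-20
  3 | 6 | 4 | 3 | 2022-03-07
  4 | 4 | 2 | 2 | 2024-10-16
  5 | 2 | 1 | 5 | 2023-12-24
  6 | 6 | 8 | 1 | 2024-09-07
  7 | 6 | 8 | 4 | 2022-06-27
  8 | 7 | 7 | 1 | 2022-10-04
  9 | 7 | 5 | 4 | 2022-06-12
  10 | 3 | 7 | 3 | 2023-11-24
SELECT COUNT(*) FROM products WHERE price < 137.05

Execution result:
2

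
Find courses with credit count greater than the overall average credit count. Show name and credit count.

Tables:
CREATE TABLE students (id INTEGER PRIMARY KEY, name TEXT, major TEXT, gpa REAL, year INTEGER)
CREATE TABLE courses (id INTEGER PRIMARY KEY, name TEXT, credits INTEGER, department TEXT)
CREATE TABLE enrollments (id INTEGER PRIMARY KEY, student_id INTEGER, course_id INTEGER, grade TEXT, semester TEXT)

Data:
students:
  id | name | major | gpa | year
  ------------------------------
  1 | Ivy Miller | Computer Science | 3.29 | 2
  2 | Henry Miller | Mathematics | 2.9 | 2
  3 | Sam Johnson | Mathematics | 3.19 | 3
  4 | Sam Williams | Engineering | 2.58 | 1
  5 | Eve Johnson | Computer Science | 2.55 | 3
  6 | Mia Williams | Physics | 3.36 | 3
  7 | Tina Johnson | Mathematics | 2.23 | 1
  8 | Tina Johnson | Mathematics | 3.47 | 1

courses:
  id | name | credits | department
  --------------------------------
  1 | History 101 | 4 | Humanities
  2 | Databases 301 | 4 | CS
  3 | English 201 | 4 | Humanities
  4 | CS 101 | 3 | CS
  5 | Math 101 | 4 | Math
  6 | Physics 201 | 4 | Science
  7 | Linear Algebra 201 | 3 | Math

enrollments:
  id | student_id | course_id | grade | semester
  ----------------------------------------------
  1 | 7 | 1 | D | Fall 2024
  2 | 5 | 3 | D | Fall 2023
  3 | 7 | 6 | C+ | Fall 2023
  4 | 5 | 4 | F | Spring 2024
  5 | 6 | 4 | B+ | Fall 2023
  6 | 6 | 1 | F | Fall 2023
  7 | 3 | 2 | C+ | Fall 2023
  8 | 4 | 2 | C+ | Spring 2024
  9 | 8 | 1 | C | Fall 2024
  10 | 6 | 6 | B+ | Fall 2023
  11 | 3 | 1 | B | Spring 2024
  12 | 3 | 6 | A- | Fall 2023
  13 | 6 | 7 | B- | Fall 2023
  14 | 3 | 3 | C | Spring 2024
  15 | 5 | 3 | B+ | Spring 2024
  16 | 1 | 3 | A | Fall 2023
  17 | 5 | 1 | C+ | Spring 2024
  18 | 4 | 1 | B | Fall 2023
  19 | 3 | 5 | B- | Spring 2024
SELECT name, credits FROM courses WHERE credits > (SELECT AVG(credits) FROM courses)

Execution result:
name | credits
History 101 | 4
Databases 301 | 4
English 201 | 4
Math 101 | 4
Physics 201 | 4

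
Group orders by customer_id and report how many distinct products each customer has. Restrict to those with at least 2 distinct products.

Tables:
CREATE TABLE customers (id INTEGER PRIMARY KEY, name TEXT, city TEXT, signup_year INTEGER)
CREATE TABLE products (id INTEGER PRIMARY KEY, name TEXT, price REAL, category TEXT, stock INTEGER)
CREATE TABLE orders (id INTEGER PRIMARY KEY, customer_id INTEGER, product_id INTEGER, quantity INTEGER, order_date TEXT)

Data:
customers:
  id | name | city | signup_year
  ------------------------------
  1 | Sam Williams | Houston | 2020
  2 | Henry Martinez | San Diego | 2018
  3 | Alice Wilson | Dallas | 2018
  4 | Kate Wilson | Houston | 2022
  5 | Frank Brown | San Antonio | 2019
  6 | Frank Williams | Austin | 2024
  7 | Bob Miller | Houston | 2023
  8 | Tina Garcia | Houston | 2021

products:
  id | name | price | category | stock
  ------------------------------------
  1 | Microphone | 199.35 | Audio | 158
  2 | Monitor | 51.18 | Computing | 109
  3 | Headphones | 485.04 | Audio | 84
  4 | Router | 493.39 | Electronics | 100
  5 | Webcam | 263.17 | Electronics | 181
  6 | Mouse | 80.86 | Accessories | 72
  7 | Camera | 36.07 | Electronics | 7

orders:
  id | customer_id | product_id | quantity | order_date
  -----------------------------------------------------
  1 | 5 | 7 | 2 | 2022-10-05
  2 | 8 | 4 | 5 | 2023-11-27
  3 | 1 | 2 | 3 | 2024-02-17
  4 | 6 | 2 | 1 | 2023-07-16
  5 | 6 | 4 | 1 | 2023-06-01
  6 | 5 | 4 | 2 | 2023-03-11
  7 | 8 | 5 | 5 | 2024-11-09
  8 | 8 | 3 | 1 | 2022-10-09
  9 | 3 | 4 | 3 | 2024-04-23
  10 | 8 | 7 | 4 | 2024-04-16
SELECT customer_id, COUNT(DISTINCT product_id) AS distinct_product_count FROM orders GROUP BY customer_id HAVING COUNT(DISTINCT product_id) >= 2

Execution result:
customer_id | distinct_product_count
5 | 2
6 | 2
8 | 4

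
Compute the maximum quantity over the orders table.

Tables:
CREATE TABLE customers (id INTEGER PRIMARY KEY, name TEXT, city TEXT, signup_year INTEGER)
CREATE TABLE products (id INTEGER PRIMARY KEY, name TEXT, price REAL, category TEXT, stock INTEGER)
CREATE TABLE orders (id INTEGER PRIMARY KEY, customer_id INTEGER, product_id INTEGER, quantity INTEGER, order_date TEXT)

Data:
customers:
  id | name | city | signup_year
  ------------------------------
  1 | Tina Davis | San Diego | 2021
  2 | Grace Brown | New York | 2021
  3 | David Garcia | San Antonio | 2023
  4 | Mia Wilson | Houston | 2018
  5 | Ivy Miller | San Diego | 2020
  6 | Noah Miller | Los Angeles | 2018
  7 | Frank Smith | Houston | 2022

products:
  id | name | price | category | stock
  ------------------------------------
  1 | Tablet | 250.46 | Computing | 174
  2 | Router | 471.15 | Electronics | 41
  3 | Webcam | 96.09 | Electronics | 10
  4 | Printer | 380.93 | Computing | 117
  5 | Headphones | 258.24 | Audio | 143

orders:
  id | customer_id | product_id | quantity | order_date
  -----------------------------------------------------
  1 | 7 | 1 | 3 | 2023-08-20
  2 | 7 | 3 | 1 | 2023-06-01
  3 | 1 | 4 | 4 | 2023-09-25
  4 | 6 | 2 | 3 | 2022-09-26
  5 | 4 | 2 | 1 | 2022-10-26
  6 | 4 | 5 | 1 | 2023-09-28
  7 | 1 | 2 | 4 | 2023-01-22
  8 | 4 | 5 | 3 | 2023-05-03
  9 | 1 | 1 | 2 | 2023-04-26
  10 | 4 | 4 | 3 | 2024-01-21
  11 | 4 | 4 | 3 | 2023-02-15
SELECT MAX(quantity) FROM orders

Execution result:
4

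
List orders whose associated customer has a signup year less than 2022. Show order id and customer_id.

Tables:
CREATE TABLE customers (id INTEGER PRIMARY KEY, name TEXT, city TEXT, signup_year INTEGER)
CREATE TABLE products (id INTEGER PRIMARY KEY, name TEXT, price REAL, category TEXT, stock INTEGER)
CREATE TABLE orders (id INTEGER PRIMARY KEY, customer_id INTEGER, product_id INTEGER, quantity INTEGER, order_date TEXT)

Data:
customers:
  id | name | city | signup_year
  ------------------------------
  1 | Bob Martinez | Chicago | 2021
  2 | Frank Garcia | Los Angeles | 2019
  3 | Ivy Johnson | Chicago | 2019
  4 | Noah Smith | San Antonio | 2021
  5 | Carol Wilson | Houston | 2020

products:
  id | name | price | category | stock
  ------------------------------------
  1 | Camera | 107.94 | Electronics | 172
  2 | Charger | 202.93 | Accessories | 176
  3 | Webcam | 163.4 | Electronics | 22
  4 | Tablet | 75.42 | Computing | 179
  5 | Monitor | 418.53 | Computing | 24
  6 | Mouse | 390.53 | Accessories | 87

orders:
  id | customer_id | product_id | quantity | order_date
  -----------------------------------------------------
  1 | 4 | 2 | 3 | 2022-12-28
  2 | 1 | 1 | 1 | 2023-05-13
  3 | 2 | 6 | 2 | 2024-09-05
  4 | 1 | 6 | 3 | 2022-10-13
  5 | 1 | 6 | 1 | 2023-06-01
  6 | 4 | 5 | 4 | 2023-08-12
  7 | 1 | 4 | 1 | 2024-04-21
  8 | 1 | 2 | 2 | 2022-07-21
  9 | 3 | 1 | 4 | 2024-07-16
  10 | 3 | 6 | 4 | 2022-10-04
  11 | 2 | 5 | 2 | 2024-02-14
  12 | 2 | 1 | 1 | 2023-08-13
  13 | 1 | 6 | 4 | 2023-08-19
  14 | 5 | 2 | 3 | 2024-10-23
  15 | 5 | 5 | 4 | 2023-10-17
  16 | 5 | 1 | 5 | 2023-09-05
SELECT id, customer_id FROM orders WHERE customer_id IN (SELECT id FROM customers WHERE signup_year < 2022)

Execution result:
id | customer_id
1 | 4
2 | 1
3 | 2
4 | 1
5 | 1
6 | 4
7 | 1
8 | 1
9 | 3
10 | 3
11 | 2
12 | 2
13 | 1
14 | 5
15 | 5
16 | 5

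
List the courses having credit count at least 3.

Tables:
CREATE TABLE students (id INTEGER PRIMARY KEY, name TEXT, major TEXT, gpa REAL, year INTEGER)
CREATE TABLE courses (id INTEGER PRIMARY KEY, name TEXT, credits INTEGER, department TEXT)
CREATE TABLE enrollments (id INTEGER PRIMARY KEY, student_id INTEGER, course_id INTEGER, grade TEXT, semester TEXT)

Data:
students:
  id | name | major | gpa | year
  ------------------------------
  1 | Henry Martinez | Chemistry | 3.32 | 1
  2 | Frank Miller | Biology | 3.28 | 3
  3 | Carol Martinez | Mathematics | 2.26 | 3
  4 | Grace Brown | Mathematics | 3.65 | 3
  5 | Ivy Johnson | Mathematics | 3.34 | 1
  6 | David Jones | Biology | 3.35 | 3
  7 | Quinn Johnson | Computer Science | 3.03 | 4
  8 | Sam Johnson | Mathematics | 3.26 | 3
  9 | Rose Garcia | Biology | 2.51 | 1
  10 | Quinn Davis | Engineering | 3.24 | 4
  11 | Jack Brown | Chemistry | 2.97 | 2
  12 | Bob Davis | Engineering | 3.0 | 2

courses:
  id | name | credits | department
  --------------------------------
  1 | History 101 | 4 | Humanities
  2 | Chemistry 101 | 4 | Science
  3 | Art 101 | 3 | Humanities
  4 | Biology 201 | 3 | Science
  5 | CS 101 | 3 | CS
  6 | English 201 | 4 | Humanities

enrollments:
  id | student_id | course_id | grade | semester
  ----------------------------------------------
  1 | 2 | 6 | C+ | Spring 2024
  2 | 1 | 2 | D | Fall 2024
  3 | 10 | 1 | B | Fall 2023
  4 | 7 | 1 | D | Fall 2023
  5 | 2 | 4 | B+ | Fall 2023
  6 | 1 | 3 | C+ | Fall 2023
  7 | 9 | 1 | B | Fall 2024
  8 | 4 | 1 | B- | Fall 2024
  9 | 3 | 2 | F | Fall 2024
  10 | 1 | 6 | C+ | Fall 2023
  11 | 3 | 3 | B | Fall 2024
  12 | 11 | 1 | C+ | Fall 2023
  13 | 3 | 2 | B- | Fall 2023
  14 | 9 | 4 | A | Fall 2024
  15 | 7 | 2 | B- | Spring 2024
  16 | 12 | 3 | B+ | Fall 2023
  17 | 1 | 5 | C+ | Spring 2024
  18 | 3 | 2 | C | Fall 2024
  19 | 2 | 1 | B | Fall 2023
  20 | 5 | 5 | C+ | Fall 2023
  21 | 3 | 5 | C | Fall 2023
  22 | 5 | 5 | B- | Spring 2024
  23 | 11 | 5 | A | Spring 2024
SELECT name, credits FROM courses WHERE credits >= 3

Execution result:
name | credits
History 101 | 4
Chemistry 101 | 4
Art 101 | 3
Biology 201 | 3
CS 101 | 3
English 201 | 4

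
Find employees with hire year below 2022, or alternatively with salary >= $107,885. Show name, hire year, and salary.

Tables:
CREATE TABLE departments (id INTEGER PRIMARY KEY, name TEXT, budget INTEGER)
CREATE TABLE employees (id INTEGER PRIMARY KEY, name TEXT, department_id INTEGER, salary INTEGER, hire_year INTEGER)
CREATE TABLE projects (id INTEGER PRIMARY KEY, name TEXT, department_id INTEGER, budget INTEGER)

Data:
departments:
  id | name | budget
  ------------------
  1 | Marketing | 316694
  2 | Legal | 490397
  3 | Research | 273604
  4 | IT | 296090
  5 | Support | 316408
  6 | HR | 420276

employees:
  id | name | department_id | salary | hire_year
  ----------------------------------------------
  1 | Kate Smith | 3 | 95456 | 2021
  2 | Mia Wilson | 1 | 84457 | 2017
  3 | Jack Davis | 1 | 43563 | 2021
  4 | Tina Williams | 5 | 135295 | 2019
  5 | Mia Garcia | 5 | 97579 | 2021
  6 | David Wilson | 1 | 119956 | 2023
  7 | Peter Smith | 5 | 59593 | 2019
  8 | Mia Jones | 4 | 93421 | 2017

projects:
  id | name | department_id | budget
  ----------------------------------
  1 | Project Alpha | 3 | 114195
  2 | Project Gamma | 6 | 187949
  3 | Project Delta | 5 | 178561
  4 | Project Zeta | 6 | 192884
SELECT name, hire_year, salary FROM employees WHERE hire_year < 2022 OR salary >= 107885

Execution result:
name | hire_year | salary
Kate Smith | 2021 | 95456
Mia Wilson | 2017 | 84457
Jack Davis | 2021 | 43563
Tina Williams | 2019 | 135295
Mia Garcia | 2021 | 97579
David Wilson | 2023 | 119956
Peter Smith | 2019 | 59593
Mia Jones | 2017 | 93421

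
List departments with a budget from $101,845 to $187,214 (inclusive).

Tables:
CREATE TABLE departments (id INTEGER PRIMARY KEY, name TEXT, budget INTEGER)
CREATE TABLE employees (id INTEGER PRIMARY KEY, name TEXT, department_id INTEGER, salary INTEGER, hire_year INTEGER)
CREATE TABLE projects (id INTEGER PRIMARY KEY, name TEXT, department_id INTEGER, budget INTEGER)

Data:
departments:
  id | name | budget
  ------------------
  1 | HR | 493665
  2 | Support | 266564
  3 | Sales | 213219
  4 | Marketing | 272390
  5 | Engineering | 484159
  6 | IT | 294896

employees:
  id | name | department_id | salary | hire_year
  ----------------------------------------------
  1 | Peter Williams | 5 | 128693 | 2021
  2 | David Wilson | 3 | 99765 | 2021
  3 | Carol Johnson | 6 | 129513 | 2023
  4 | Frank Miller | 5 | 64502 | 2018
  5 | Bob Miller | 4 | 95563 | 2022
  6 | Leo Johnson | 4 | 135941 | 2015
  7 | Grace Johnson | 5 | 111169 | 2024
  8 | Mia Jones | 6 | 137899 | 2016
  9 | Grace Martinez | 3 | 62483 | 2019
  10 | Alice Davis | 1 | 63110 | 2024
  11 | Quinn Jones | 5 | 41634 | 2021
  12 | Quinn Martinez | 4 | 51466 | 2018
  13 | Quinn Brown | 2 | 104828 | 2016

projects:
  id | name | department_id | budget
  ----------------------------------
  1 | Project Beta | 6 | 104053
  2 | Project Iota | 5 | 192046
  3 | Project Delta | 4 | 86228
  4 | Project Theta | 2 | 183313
SELECT name, budget FROM departments WHERE budget BETWEEN 101845 AND 187214

Execution result:
(no rows)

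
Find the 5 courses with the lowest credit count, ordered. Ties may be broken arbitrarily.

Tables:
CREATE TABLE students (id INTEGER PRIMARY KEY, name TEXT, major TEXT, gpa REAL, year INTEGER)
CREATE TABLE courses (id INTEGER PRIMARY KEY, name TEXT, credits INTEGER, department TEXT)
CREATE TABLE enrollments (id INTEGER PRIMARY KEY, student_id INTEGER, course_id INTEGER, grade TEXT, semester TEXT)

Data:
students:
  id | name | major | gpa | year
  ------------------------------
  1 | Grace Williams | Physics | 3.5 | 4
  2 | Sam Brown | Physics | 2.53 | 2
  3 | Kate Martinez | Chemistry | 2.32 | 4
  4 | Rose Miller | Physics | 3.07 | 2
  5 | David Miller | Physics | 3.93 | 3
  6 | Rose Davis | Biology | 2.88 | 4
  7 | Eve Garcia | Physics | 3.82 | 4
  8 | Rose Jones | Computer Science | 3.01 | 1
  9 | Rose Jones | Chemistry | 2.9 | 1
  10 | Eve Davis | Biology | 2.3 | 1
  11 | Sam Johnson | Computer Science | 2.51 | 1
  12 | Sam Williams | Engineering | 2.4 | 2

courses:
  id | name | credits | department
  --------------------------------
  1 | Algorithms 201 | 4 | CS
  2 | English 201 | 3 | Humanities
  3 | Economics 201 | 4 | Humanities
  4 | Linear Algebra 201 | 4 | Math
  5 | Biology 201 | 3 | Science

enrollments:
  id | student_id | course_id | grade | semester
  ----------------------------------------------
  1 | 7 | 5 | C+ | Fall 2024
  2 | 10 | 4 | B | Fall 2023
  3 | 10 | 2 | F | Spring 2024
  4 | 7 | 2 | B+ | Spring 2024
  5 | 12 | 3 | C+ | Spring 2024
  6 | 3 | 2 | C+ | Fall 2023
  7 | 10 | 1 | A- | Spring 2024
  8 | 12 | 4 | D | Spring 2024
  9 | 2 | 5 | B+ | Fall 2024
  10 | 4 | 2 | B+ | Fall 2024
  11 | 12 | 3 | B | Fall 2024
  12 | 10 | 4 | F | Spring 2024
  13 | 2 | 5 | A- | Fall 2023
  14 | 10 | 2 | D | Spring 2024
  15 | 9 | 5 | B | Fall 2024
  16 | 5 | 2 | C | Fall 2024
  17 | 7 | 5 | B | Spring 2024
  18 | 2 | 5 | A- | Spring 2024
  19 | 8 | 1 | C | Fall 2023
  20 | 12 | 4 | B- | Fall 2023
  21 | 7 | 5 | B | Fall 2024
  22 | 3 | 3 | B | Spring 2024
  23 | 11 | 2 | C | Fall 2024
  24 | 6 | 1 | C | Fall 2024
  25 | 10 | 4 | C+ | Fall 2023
SELECT name, credits FROM courses ORDER BY credits ASC LIMIT 5

Execution result:
name | credits
English 201 | 3
Biology 201 | 3
Algorithms 201 | 4
Economics 201 | 4
Linear Algebra 201 | 4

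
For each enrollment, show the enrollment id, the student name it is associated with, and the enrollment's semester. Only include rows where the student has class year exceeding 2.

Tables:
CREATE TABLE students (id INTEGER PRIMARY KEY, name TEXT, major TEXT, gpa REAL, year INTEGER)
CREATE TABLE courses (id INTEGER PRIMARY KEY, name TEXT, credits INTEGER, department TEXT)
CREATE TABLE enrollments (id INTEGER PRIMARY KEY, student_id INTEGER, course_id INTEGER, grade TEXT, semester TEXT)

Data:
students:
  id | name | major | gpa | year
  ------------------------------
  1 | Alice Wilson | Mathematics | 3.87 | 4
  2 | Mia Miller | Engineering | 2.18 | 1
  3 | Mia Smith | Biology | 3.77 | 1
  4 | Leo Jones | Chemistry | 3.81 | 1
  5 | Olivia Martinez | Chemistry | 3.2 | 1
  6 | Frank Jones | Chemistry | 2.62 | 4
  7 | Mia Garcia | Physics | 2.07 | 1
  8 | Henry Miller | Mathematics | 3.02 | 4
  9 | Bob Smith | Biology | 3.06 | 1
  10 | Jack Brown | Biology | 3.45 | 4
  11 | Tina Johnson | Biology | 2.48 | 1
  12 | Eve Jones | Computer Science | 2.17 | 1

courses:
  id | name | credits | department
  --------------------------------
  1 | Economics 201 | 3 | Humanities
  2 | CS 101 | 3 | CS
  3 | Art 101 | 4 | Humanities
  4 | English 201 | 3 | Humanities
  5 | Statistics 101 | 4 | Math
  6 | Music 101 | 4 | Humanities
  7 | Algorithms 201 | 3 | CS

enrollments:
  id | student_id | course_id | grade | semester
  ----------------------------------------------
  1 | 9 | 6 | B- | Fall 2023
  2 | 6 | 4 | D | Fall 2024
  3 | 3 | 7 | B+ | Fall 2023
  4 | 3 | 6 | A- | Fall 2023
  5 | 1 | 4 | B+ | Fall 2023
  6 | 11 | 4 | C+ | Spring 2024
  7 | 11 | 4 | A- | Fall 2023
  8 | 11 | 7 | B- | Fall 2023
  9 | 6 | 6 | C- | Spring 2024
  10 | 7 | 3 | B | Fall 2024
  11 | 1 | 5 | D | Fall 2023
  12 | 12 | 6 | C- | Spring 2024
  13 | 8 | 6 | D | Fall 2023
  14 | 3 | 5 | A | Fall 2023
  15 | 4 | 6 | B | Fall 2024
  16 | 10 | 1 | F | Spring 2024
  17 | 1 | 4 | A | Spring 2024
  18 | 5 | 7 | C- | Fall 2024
SELECT c.id, p.name AS student, c.semester FROM enrollments c JOIN students p ON c.student_id = p.id WHERE p.year > 2

Execution result:
id | student | semester
2 | Frank Jones | Fall 2024
5 | Alice Wilson | Fall 2023
9 | Frank Jones | Spring 2024
11 | Alice Wilson | Fall 2023
13 | Henry Miller | Fall 2023
16 | Jack Brown | Spring 2024
17 | Alice Wilson | Spring 2024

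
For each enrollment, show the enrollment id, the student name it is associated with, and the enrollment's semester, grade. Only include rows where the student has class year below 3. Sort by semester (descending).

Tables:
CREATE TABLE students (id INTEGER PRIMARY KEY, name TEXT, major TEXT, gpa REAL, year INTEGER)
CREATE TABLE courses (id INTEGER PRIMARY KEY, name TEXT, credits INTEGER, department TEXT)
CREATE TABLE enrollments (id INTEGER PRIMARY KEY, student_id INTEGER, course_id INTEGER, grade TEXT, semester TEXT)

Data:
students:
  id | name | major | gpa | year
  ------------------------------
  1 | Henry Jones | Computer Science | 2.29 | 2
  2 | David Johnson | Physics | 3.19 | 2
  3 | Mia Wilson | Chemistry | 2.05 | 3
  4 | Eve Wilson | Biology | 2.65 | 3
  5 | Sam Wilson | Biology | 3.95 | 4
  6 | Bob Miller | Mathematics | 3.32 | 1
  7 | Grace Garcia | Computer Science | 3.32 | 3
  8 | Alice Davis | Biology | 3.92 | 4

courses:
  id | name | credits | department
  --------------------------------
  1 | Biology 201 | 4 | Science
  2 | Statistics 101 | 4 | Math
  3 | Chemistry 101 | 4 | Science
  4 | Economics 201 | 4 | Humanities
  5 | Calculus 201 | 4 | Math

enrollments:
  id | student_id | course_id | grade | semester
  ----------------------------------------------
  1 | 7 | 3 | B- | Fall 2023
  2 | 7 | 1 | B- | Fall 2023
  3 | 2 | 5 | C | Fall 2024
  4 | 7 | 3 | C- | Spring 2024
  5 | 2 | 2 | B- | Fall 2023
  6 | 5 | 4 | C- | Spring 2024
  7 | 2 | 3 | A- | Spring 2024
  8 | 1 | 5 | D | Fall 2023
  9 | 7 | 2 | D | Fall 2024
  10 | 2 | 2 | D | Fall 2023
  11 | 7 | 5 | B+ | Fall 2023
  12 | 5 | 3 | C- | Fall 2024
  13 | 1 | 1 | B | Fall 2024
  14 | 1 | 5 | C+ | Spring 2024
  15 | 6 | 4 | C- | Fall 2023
SELECT c.id, p.name AS student, c.semester, c.grade FROM enrollments c JOIN students p ON c.student_id = p.id WHERE p.year < 3 ORDER BY c.semester DESC

Execution result:
id | student | semester | grade
7 | David Johnson | Spring 2024 | A-
14 | Henry Jones | Spring 2024 | C+
3 | David Johnson | Fall 2024 | C
13 | Henry Jones | Fall 2024 | B
5 | David Johnson | Fall 2023 | B-
8 | Henry Jones | Fall 2023 | D
10 | David Johnson | Fall 2023 | D
15 | Bob Miller | Fall 2023 | C-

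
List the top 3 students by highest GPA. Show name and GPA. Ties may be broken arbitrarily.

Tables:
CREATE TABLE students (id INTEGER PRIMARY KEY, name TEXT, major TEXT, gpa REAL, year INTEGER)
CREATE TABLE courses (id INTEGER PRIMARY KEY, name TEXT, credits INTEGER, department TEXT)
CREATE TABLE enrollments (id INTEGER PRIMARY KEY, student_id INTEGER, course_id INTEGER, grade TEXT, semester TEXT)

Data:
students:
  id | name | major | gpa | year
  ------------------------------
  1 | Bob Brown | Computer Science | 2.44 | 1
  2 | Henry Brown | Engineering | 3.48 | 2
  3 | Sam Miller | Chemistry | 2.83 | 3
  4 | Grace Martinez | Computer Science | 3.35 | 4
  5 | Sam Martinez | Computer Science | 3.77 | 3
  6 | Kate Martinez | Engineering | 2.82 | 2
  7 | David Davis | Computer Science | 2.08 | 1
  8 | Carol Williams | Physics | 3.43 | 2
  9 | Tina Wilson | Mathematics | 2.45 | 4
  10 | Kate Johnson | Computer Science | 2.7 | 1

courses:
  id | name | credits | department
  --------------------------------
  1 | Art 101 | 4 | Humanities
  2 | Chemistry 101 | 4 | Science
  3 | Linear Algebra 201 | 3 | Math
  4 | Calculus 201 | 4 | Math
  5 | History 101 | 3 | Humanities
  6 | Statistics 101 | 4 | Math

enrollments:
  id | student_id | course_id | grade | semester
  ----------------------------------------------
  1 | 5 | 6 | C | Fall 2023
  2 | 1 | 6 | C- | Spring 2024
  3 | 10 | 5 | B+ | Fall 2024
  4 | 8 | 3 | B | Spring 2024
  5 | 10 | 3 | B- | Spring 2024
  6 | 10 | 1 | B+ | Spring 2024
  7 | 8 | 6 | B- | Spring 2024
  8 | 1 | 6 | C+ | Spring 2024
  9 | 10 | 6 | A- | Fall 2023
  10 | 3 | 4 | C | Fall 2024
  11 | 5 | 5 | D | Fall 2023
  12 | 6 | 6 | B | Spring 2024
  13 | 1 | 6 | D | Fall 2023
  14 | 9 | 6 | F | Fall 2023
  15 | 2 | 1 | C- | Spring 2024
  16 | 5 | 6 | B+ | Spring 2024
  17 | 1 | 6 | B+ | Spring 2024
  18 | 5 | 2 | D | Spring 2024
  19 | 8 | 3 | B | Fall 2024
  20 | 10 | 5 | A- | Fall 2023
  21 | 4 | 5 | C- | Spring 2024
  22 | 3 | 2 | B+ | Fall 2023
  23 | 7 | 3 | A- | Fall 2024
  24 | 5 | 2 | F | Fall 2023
SELECT name, gpa FROM students ORDER BY gpa DESC LIMIT 3

Execution result:
name | gpa
Sam Martinez | 3.77
Henry Brown | 3.48
Carol Williams | 3.43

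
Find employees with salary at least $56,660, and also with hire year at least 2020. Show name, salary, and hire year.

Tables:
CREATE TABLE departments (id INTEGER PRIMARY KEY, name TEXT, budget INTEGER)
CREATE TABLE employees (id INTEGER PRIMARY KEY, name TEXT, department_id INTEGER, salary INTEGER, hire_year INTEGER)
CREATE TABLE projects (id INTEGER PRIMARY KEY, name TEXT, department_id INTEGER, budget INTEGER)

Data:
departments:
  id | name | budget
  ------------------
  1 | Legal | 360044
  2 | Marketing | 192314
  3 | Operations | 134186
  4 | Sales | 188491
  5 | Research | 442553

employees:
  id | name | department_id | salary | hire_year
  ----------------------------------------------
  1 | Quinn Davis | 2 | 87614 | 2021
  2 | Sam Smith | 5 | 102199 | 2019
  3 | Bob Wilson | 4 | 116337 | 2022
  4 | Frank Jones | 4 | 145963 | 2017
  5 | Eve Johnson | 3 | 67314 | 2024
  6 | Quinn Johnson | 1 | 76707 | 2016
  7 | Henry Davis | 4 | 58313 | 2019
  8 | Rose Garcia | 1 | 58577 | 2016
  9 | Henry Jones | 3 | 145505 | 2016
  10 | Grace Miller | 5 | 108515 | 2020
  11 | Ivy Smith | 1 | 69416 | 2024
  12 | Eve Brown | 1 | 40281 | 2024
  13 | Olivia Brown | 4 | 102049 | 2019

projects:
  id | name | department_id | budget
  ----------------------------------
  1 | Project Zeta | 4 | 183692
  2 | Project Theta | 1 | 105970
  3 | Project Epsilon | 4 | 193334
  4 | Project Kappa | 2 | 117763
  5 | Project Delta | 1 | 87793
SELECT name, salary, hire_year FROM employees WHERE salary >= 56660 AND hire_year >= 2020

Execution result:
name | salary | hire_year
Quinn Davis | 87614 | 2021
Bob Wilson | 116337 | 2022
Eve Johnson | 67314 | 2024
Grace Miller | 108515 | 2020
Ivy Smith | 69416 | 2024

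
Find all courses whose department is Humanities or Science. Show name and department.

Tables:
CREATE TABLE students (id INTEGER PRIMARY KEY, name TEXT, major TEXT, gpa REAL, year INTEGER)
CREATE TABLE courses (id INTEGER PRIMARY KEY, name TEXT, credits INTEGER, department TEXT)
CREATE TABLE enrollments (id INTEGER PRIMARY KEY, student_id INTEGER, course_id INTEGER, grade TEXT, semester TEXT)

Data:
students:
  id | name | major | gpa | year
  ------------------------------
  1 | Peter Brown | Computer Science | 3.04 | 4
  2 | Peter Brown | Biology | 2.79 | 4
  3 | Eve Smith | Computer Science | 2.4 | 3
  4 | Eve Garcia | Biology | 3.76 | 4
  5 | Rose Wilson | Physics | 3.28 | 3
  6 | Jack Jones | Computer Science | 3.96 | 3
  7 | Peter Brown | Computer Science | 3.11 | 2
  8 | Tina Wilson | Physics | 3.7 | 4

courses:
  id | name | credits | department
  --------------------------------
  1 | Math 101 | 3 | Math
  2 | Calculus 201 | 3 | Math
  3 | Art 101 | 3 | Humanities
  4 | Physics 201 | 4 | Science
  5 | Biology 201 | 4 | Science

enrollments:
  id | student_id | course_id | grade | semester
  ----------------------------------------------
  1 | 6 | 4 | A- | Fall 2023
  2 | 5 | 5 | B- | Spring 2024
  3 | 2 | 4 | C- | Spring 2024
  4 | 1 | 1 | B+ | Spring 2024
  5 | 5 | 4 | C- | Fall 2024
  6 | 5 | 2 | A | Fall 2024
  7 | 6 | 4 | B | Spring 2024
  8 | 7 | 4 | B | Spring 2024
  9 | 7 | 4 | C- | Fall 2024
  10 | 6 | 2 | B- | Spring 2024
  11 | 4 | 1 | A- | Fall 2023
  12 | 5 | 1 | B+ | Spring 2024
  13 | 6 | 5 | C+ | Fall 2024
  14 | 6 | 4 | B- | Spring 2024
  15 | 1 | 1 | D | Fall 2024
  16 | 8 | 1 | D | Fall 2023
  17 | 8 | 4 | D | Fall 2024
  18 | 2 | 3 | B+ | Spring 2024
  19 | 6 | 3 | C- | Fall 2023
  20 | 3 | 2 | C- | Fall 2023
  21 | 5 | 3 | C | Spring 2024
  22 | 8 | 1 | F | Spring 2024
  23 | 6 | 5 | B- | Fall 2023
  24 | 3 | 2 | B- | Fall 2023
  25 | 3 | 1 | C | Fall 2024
SELECT name, department FROM courses WHERE department IN ('Humanities', 'Science')

Execution result:
name | department
Art 101 | Humanities
Physics 201 | Science
Biology 201 | Science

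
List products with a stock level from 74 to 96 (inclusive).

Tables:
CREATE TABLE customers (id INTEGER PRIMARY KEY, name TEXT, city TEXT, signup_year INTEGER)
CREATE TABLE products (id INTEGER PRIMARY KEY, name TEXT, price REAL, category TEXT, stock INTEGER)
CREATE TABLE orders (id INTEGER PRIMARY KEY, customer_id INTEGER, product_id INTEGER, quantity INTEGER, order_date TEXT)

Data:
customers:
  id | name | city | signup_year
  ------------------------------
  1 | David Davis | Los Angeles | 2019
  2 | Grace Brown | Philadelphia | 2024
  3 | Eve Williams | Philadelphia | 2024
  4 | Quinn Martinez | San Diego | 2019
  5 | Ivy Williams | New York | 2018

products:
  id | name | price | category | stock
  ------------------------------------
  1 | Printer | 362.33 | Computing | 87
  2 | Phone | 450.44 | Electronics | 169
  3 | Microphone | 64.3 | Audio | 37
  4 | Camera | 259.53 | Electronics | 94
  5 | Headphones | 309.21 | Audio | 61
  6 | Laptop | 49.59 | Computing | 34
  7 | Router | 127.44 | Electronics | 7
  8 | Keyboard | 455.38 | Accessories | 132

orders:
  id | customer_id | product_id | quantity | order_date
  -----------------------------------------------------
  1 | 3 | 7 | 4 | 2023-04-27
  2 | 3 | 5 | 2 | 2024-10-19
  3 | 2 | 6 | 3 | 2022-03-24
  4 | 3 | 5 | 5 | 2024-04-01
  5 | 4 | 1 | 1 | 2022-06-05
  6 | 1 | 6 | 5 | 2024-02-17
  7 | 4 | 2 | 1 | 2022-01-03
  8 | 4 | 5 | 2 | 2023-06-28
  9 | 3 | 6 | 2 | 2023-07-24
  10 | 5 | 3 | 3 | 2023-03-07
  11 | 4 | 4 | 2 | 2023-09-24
SELECT name, stock FROM products WHERE stock BETWEEN 74 AND 96

Execution result:
name | stock
Printer | 87
Camera | 94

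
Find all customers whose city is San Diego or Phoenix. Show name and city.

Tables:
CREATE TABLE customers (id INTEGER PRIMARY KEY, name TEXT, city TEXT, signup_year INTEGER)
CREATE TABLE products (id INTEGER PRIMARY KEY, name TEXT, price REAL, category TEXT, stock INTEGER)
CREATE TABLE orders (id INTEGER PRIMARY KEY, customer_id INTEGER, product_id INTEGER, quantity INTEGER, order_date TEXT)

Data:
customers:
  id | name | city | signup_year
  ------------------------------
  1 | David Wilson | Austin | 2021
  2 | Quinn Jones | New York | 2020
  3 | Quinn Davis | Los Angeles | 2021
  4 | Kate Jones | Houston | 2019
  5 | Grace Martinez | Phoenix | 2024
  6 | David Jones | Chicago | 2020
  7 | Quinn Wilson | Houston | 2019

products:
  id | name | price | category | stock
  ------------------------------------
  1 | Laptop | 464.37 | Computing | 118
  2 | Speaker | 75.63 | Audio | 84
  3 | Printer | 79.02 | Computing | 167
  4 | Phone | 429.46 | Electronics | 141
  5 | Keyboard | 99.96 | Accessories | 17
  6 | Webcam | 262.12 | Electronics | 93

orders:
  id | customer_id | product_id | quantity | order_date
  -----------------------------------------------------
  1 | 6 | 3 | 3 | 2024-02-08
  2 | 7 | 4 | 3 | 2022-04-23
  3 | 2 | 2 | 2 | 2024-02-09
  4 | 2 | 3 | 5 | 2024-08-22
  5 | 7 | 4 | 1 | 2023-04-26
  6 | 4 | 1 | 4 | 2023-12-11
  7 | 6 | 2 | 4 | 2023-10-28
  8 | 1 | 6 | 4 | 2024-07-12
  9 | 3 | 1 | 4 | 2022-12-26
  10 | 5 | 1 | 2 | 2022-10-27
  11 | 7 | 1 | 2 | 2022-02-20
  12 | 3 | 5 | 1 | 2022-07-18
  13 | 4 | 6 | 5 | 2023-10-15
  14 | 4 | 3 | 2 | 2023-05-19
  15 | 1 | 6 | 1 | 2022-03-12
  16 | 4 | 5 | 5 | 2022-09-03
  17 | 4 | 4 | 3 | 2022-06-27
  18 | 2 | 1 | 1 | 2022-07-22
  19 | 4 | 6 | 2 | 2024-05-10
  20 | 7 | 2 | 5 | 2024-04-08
SELECT name, city FROM customers WHERE city IN ('San Diego', 'Phoenix')

Execution result:
name | city
Grace Martinez | Phoenix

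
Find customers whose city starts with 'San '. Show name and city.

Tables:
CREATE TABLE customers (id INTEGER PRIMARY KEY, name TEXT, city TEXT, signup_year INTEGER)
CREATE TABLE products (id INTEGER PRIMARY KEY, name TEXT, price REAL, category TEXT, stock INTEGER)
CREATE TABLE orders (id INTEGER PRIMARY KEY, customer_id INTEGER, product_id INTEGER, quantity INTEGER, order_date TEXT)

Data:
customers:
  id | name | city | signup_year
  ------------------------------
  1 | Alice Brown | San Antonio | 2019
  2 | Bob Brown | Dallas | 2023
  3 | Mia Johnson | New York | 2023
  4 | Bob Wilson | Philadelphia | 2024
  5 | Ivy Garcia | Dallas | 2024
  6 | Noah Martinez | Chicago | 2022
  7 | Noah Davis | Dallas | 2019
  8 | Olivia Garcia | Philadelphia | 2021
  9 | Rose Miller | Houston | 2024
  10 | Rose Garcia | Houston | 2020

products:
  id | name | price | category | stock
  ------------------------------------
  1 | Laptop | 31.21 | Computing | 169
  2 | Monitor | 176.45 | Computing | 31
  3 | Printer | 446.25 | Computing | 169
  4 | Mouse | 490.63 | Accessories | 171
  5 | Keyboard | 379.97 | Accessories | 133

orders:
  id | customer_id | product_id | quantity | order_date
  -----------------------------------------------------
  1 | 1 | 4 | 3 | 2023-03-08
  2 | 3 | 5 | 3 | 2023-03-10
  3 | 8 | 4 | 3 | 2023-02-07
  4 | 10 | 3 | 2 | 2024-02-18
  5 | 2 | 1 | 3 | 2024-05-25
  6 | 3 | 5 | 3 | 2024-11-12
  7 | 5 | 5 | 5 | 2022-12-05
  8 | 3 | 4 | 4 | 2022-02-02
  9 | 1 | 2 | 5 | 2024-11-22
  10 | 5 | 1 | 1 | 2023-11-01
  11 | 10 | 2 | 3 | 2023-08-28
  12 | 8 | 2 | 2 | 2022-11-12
SELECT name, city FROM customers WHERE city LIKE 'San %'

Execution result:
name | city
Alice Brown | San Antonio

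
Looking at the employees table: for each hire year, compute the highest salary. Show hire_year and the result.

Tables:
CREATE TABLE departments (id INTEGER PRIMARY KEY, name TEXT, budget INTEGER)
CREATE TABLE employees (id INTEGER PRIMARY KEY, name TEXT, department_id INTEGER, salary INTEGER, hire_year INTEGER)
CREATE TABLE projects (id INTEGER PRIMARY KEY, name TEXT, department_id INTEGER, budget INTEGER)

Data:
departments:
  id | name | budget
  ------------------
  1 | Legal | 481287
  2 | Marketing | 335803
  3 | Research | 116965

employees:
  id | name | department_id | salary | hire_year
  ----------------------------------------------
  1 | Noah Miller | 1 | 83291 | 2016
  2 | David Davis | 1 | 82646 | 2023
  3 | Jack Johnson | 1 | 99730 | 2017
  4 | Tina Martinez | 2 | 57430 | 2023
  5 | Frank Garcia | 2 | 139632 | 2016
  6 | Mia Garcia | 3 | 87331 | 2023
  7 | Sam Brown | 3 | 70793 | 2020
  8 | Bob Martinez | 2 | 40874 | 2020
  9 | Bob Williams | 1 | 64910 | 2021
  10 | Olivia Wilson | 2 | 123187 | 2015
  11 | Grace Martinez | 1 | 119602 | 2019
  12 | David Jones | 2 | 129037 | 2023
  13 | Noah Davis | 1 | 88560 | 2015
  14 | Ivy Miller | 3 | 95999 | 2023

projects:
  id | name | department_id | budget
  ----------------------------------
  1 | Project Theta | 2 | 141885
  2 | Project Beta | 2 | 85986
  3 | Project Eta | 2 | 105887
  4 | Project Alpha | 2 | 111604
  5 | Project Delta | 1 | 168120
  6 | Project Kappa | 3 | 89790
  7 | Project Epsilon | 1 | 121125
SELECT hire_year, MAX(salary) AS max_salary FROM employees GROUP BY hire_year

Execution result:
hire_year | max_salary
2015 | 123187
2016 | 139632
2017 | 99730
2019 | 119602
2020 | 70793
2021 | 64910
2023 | 129037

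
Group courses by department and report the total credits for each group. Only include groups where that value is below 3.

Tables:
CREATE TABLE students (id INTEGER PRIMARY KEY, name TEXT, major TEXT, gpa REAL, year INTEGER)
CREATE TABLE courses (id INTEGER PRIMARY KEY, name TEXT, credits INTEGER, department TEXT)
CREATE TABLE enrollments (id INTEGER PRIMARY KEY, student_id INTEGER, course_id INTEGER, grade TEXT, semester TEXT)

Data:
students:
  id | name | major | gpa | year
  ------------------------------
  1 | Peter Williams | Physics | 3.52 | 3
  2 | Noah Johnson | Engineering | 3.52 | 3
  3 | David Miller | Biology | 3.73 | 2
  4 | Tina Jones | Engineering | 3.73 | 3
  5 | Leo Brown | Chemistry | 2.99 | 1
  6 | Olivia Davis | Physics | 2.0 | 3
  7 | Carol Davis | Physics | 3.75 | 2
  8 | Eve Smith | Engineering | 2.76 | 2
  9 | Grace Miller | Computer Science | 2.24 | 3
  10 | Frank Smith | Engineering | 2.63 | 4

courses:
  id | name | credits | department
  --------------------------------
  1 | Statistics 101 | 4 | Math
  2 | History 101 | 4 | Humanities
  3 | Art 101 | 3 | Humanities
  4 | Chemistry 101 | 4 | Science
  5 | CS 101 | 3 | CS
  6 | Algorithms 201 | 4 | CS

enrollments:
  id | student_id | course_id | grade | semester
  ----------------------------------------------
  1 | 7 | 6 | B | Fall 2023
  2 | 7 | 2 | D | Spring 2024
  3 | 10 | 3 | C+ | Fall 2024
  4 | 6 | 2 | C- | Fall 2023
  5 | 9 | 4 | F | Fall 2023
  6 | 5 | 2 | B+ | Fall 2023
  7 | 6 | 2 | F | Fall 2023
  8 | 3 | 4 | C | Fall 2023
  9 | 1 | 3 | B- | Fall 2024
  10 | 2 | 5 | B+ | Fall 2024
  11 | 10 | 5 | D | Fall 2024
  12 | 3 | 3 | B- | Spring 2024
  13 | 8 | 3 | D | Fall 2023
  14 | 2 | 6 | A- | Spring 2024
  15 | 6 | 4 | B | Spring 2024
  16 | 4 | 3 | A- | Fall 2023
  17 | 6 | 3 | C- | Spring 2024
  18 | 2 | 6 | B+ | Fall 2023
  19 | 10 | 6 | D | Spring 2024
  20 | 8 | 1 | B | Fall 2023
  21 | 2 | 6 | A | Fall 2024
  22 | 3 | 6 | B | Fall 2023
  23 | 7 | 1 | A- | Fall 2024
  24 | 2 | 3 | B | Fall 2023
SELECT department, SUM(credits) AS sum_credits FROM courses GROUP BY department HAVING SUM(credits) < 3

Execution result:
(no rows)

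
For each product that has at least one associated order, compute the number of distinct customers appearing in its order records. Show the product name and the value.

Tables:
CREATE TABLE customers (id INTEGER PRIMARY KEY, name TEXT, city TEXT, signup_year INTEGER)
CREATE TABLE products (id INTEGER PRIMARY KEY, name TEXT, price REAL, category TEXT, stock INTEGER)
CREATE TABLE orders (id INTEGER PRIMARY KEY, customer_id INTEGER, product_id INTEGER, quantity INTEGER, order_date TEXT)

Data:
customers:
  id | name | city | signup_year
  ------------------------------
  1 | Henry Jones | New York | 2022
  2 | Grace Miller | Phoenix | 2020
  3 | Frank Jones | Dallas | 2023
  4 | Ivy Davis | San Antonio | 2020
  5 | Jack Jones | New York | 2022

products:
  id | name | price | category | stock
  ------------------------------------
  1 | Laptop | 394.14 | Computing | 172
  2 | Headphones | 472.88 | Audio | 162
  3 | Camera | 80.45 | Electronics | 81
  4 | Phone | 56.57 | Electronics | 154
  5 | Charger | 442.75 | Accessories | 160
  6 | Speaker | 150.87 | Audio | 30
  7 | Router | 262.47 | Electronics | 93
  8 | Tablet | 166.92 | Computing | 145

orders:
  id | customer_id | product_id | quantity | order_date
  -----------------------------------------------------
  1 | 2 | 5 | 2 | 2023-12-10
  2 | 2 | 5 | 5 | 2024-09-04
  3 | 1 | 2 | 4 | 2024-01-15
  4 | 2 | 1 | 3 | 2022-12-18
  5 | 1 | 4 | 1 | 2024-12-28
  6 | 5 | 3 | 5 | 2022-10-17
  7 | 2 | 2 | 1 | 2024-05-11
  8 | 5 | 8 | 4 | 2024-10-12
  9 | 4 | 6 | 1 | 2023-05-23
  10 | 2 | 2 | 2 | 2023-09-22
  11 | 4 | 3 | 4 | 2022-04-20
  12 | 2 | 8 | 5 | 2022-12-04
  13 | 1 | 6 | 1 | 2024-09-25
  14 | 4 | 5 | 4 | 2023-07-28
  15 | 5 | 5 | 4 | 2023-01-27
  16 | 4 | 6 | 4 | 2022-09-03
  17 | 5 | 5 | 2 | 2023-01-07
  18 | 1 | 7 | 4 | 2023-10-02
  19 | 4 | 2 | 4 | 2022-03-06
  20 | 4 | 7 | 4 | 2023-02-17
SELECT p.name, COUNT(DISTINCT c.customer_id) AS distinct_customer_count FROM orders c JOIN products p ON c.product_id = p.id GROUP BY p.id, p.name

Execution result:
name | distinct_customer_count
Laptop | 1
Headphones | 3
Camera | 2
Phone | 1
Charger | 3
Speaker | 2
Router | 2
Tablet | 2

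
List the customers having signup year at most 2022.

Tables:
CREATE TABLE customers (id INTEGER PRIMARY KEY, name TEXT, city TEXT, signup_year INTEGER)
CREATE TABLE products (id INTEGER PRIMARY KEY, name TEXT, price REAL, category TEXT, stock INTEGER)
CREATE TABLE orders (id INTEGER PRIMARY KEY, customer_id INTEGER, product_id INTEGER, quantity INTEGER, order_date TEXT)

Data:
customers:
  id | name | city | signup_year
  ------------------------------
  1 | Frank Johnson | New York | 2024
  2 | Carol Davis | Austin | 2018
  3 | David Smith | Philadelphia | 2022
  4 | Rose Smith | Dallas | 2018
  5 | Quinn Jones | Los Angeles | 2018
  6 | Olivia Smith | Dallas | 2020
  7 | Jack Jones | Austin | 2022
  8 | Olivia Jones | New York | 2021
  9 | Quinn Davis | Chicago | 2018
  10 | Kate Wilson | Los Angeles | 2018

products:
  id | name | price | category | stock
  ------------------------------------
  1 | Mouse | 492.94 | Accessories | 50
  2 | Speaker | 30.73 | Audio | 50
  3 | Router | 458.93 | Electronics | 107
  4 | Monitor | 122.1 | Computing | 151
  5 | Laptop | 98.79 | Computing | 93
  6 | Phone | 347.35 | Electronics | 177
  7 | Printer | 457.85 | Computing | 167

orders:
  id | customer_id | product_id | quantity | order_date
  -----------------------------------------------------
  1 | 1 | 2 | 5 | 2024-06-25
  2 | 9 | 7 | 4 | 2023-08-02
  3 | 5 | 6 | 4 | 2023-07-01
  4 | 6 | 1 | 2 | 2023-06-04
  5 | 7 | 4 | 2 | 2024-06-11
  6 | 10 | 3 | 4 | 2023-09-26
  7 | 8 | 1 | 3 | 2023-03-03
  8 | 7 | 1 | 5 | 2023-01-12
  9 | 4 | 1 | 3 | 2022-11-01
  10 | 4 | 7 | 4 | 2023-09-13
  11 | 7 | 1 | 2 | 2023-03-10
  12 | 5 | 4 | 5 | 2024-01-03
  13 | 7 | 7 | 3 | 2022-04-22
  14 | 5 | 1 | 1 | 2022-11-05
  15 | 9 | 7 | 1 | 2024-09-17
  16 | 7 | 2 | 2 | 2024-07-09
SELECT name, signup_year FROM customers WHERE signup_year <= 2022

Execution result:
name | signup_year
Carol Davis | 2018
David Smith | 2022
Rose Smith | 2018
Quinn Jones | 2018
Olivia Smith | 2020
Jack Jones | 2022
Olivia Jones | 2021
Quinn Davis | 2018
Kate Wilson | 2018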